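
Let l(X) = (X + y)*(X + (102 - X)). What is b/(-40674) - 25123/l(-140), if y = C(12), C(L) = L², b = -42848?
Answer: -167395153/2765832 ≈ -60.523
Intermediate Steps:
y = 144 (y = 12² = 144)
l(X) = 14688 + 102*X (l(X) = (X + 144)*(X + (102 - X)) = (144 + X)*102 = 14688 + 102*X)
b/(-40674) - 25123/l(-140) = -42848/(-40674) - 25123/(14688 + 102*(-140)) = -42848*(-1/40674) - 25123/(14688 - 14280) = 21424/20337 - 25123/408 = -167395153/2765832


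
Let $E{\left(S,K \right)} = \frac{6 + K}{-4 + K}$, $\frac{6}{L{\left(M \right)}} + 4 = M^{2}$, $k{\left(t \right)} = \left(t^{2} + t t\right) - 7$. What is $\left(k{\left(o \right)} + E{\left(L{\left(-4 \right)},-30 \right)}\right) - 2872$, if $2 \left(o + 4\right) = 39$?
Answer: $- \frac{81525}{34} \approx -2397.8$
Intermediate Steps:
$o = \frac{31}{2}$ ($o = -4 + \frac{1}{2} \cdot 39 = -4 + \frac{39}{2} = \frac{31}{2} \approx 15.5$)
$k{\left(t \right)} = -7 + 2 t^{2}$ ($k{\left(t \right)} = \left(t^{2} + t^{2}\right) - 7 = 2 t^{2} - 7 = -7 + 2 t^{2}$)
$L{\left(M \right)} = \frac{6}{-4 + M^{2}}$
$E{\left(S,K \right)} = \frac{6 + K}{-4 + K}$
$\left(k{\left(o \right)} + E{\left(L{\left(-4 \right)},-30 \right)}\right) - 2872 = \left(\left(-7 + 2 \left(\frac{31}{2}\right)^{2}\right) + \frac{6 - 30}{-4 - 30}\right) - 2872 = \left(\left(-7 + 2 \cdot \frac{961}{4}\right) + \frac{1}{-34} \left(-24\right)\right) - 2872 = \left(\left(-7 + \frac{961}{2}\right) - - \frac{12}{17}\right) - 2872 = \left(\frac{947}{2} + \frac{12}{17}\right) - 2872 = \frac{16123}{34} - 2872 = - \frac{81525}{34}$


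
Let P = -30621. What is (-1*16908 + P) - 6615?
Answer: -54144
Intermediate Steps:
(-1*16908 + P) - 6615 = (-1*16908 - 30621) - 6615 = (-16908 - 30621) - 6615 = -47529 - 6615 = -54144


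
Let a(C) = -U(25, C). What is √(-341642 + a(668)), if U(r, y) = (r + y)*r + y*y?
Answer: I*√805191 ≈ 897.32*I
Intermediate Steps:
U(r, y) = y² + r*(r + y) (U(r, y) = r*(r + y) + y² = y² + r*(r + y))
a(C) = -625 - C² - 25*C (a(C) = -(25² + C² + 25*C) = -(625 + C² + 25*C) = -625 - C² - 25*C)
√(-341642 + a(668)) = √(-341642 + (-625 - 1*668² - 25*668)) = √(-341642 + (-625 - 1*446224 - 16700)) = √(-341642 + (-625 - 446224 - 16700)) = √(-341642 - 463549) = √(-805191) = I*√805191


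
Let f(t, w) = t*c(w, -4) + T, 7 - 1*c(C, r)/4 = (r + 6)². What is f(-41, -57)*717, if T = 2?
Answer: -351330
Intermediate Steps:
c(C, r) = 28 - 4*(6 + r)² (c(C, r) = 28 - 4*(r + 6)² = 28 - 4*(6 + r)²)
f(t, w) = 2 + 12*t (f(t, w) = t*(28 - 4*(6 - 4)²) + 2 = t*(28 - 4*2²) + 2 = t*(28 - 4*4) + 2 = t*(28 - 16) + 2 = t*12 + 2 = 12*t + 2 = 2 + 12*t)
f(-41, -57)*717 = (2 + 12*(-41))*717 = (2 - 492)*717 = -490*717 = -351330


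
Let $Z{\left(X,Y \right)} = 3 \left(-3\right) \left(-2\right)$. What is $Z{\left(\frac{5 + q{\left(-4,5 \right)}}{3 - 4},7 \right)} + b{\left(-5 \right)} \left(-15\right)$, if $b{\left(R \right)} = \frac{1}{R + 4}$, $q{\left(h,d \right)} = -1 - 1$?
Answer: $33$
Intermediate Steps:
$q{\left(h,d \right)} = -2$
$b{\left(R \right)} = \frac{1}{4 + R}$
$Z{\left(X,Y \right)} = 18$ ($Z{\left(X,Y \right)} = \left(-9\right) \left(-2\right) = 18$)
$Z{\left(\frac{5 + q{\left(-4,5 \right)}}{3 - 4},7 \right)} + b{\left(-5 \right)} \left(-15\right) = 18 + \frac{1}{4 - 5} \left(-15\right) = 18 + \frac{1}{-1} \left(-15\right) = 18 - -15 = 18 + 15 = 33$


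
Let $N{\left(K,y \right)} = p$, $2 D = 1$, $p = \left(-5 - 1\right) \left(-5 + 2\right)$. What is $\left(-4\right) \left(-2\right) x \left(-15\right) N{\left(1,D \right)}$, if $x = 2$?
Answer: $-4320$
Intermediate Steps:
$p = 18$ ($p = \left(-6\right) \left(-3\right) = 18$)
$D = \frac{1}{2}$ ($D = \frac{1}{2} \cdot 1 = \frac{1}{2} \approx 0.5$)
$N{\left(K,y \right)} = 18$
$\left(-4\right) \left(-2\right) x \left(-15\right) N{\left(1,D \right)} = \left(-4\right) \left(-2\right) 2 \left(-15\right) 18 = 8 \cdot 2 \left(-15\right) 18 = 16 \left(-15\right) 18 = \left(-240\right) 18 = -4320$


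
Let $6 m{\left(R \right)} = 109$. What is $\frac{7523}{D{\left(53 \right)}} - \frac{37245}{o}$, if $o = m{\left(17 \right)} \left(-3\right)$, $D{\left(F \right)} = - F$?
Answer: $\frac{3127963}{5777} \approx 541.45$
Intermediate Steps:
$m{\left(R \right)} = \frac{109}{6}$ ($m{\left(R \right)} = \frac{1}{6} \cdot 109 = \frac{109}{6}$)
$o = - \frac{109}{2}$ ($o = \frac{109}{6} \left(-3\right) = - \frac{109}{2} \approx -54.5$)
$\frac{7523}{D{\left(53 \right)}} - \frac{37245}{o} = \frac{7523}{\left(-1\right) 53} - \frac{37245}{- \frac{109}{2}} = \frac{7523}{-53} - - \frac{74490}{109} = 7523 \left(- \frac{1}{53}\right) + \frac{74490}{109} = - \frac{7523}{53} + \frac{74490}{109} = \frac{3127963}{5777}$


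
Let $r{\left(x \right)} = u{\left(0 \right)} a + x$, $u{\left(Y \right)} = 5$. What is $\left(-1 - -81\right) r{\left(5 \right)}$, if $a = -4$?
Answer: $-1200$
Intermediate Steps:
$r{\left(x \right)} = -20 + x$ ($r{\left(x \right)} = 5 \left(-4\right) + x = -20 + x$)
$\left(-1 - -81\right) r{\left(5 \right)} = \left(-1 - -81\right) \left(-20 + 5\right) = \left(-1 + 81\right) \left(-15\right) = 80 \left(-15\right) = -1200$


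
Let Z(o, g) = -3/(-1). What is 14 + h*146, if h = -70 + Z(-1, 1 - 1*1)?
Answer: -9768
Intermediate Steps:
Z(o, g) = 3 (Z(o, g) = -3*(-1) = 3)
h = -67 (h = -70 + 3 = -67)
14 + h*146 = 14 - 67*146 = 14 - 9782 = -9768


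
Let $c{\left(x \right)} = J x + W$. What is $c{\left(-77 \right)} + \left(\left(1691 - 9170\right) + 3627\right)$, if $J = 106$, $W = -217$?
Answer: $-12231$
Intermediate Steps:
$c{\left(x \right)} = -217 + 106 x$ ($c{\left(x \right)} = 106 x - 217 = -217 + 106 x$)
$c{\left(-77 \right)} + \left(\left(1691 - 9170\right) + 3627\right) = \left(-217 + 106 \left(-77\right)\right) + \left(\left(1691 - 9170\right) + 3627\right) = \left(-217 - 8162\right) + \left(-7479 + 3627\right) = -8379 - 3852 = -12231$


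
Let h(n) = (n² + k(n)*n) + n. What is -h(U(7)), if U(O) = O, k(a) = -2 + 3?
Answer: -63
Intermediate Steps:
k(a) = 1
h(n) = n² + 2*n (h(n) = (n² + 1*n) + n = (n² + n) + n = (n + n²) + n = n² + 2*n)
-h(U(7)) = -7*(2 + 7) = -7*9 = -1*63 = -63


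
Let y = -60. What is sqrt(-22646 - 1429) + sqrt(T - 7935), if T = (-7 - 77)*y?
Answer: I*(sqrt(2895) + 15*sqrt(107)) ≈ 208.97*I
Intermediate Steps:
T = 5040 (T = (-7 - 77)*(-60) = -84*(-60) = 5040)
sqrt(-22646 - 1429) + sqrt(T - 7935) = sqrt(-22646 - 1429) + sqrt(5040 - 7935) = sqrt(-24075) + sqrt(-2895) = 15*I*sqrt(107) + I*sqrt(2895) = I*sqrt(2895) + 15*I*sqrt(107)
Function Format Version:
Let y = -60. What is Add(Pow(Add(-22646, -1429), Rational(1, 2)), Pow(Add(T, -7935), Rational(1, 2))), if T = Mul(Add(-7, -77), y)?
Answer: Mul(I, Add(Pow(2895, Rational(1, 2)), Mul(15, Pow(107, Rational(1, 2))))) ≈ Mul(208.97, I)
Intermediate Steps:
T = 5040 (T = Mul(Add(-7, -77), -60) = Mul(-84, -60) = 5040)
Add(Pow(Add(-22646, -1429), Rational(1, 2)), Pow(Add(T, -7935), Rational(1, 2))) = Add(Pow(Add(-22646, -1429), Rational(1, 2)), Pow(Add(5040, -7935), Rational(1, 2))) = Add(Pow(-24075, Rational(1, 2)), Pow(-2895, Rational(1, 2))) = Add(Mul(15, I, Pow(107, Rational(1, 2))), Mul(I, Pow(2895, Rational(1, 2)))) = Add(Mul(I, Pow(2895, Rational(1, 2))), Mul(15, I, Pow(107, Rational(1, 2))))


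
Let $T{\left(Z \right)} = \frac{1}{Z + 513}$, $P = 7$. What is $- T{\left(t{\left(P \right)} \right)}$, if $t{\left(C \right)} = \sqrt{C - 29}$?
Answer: $\frac{i}{\sqrt{22} - 513 i} \approx -0.0019492 + 1.7821 \cdot 10^{-5} i$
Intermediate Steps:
$t{\left(C \right)} = \sqrt{-29 + C}$
$T{\left(Z \right)} = \frac{1}{513 + Z}$
$- T{\left(t{\left(P \right)} \right)} = - \frac{1}{513 + \sqrt{-29 + 7}} = - \frac{1}{513 + \sqrt{-22}} = - \frac{1}{513 + i \sqrt{22}}$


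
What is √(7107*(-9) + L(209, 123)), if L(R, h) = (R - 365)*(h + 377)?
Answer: I*√141963 ≈ 376.78*I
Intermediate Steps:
L(R, h) = (-365 + R)*(377 + h)
√(7107*(-9) + L(209, 123)) = √(7107*(-9) + (-137605 - 365*123 + 377*209 + 209*123)) = √(-63963 + (-137605 - 44895 + 78793 + 25707)) = √(-63963 - 78000) = √(-141963) = I*√141963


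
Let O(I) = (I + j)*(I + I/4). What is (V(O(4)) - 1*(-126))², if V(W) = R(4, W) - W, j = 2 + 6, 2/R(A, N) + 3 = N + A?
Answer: 16224784/3721 ≈ 4360.3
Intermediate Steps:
R(A, N) = 2/(-3 + A + N) (R(A, N) = 2/(-3 + (N + A)) = 2/(-3 + (A + N)) = 2/(-3 + A + N))
j = 8
O(I) = 5*I*(8 + I)/4 (O(I) = (I + 8)*(I + I/4) = (8 + I)*(I + I*(¼)) = (8 + I)*(I + I/4) = (8 + I)*(5*I/4) = 5*I*(8 + I)/4)
V(W) = -W + 2/(1 + W) (V(W) = 2/(-3 + 4 + W) - W = 2/(1 + W) - W = -W + 2/(1 + W))
(V(O(4)) - 1*(-126))² = ((2 - (5/4)*4*(8 + 4)*(1 + (5/4)*4*(8 + 4)))/(1 + (5/4)*4*(8 + 4)) - 1*(-126))² = ((2 - (5/4)*4*12*(1 + (5/4)*4*12))/(1 + (5/4)*4*12) + 126)² = ((2 - 1*60*(1 + 60))/(1 + 60) + 126)² = ((2 - 1*60*61)/61 + 126)² = ((2 - 3660)/61 + 126)² = ((1/61)*(-3658) + 126)² = (-3658/61 + 126)² = (4028/61)² = 16224784/3721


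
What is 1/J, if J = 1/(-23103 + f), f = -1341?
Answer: -24444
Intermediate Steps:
J = -1/24444 (J = 1/(-23103 - 1341) = 1/(-24444) = -1/24444 ≈ -4.0910e-5)
1/J = 1/(-1/24444) = -24444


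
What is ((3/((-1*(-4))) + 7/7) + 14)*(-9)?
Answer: -567/4 ≈ -141.75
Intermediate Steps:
((3/((-1*(-4))) + 7/7) + 14)*(-9) = ((3/4 + 7*(⅐)) + 14)*(-9) = ((3*(¼) + 1) + 14)*(-9) = ((¾ + 1) + 14)*(-9) = (7/4 + 14)*(-9) = (63/4)*(-9) = -567/4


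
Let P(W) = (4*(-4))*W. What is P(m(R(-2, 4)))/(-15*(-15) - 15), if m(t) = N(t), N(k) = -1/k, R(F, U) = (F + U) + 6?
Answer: 1/105 ≈ 0.0095238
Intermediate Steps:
R(F, U) = 6 + F + U
m(t) = -1/t
P(W) = -16*W
P(m(R(-2, 4)))/(-15*(-15) - 15) = (-(-16)/(6 - 2 + 4))/(-15*(-15) - 15) = (-(-16)/8)/(225 - 15) = -(-16)/8/210 = -16*(-1/8)*(1/210) = 2*(1/210) = 1/105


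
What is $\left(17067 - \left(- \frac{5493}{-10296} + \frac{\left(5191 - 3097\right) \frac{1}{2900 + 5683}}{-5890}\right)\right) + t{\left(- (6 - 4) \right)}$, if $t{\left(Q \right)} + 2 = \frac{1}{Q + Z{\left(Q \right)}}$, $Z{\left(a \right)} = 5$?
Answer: $\frac{164486545848751}{9638937880} \approx 17065.0$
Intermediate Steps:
$t{\left(Q \right)} = -2 + \frac{1}{5 + Q}$ ($t{\left(Q \right)} = -2 + \frac{1}{Q + 5} = -2 + \frac{1}{5 + Q}$)
$\left(17067 - \left(- \frac{5493}{-10296} + \frac{\left(5191 - 3097\right) \frac{1}{2900 + 5683}}{-5890}\right)\right) + t{\left(- (6 - 4) \right)} = \left(17067 - \left(- \frac{5493}{-10296} + \frac{\left(5191 - 3097\right) \frac{1}{2900 + 5683}}{-5890}\right)\right) + \frac{-9 - 2 \left(- (6 - 4)\right)}{5 - \left(6 - 4\right)} = \left(17067 - \left(\left(-5493\right) \left(- \frac{1}{10296}\right) + \frac{2094}{8583} \left(- \frac{1}{5890}\right)\right)\right) + \frac{-9 - 2 \left(\left(-1\right) 2\right)}{5 - 2} = \left(17067 - \left(\frac{1831}{3432} + 2094 \cdot \frac{1}{8583} \left(- \frac{1}{5890}\right)\right)\right) + \frac{-9 - -4}{5 - 2} = \left(17067 - \left(\frac{1831}{3432} + \frac{698}{2861} \left(- \frac{1}{5890}\right)\right)\right) + \frac{-9 + 4}{3} = \left(17067 - \left(\frac{1831}{3432} - \frac{349}{8425645}\right)\right) + \frac{1}{3} \left(-5\right) = \left(17067 - \frac{15426158227}{28916813640}\right) - \frac{5}{3} = \frac{493507832235653}{28916813640} - \frac{5}{3} = \frac{164486545848751}{9638937880}$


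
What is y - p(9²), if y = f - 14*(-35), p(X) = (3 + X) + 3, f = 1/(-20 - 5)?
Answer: 10074/25 ≈ 402.96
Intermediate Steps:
f = -1/25 (f = 1/(-25) = -1/25 ≈ -0.040000)
p(X) = 6 + X
y = 12249/25 (y = -1/25 - 14*(-35) = -1/25 + 490 = 12249/25 ≈ 489.96)
y - p(9²) = 12249/25 - (6 + 9²) = 12249/25 - (6 + 81) = 12249/25 - 1*87 = 12249/25 - 87 = 10074/25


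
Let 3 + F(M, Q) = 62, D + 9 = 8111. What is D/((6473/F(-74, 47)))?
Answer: 478018/6473 ≈ 73.848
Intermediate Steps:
D = 8102 (D = -9 + 8111 = 8102)
F(M, Q) = 59 (F(M, Q) = -3 + 62 = 59)
D/((6473/F(-74, 47))) = 8102/((6473/59)) = 8102/((6473*(1/59))) = 8102/(6473/59) = 8102*(59/6473) = 478018/6473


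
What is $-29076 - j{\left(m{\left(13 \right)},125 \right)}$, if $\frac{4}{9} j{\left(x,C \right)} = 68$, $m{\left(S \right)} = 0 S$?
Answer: $-29229$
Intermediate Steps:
$m{\left(S \right)} = 0$
$j{\left(x,C \right)} = 153$ ($j{\left(x,C \right)} = \frac{9}{4} \cdot 68 = 153$)
$-29076 - j{\left(m{\left(13 \right)},125 \right)} = -29076 - 153 = -29229$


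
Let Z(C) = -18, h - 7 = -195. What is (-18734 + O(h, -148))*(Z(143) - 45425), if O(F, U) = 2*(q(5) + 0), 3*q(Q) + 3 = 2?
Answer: 2554078372/3 ≈ 8.5136e+8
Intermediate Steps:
h = -188 (h = 7 - 195 = -188)
q(Q) = -⅓ (q(Q) = -1 + (⅓)*2 = -1 + ⅔ = -⅓)
O(F, U) = -⅔ (O(F, U) = 2*(-⅓ + 0) = 2*(-⅓) = -⅔)
(-18734 + O(h, -148))*(Z(143) - 45425) = (-18734 - ⅔)*(-18 - 45425) = -56204/3*(-45443) = 2554078372/3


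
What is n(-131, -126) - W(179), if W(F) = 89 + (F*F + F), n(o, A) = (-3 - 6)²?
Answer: -32228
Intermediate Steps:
n(o, A) = 81 (n(o, A) = (-9)² = 81)
W(F) = 89 + F + F² (W(F) = 89 + (F² + F) = 89 + (F + F²) = 89 + F + F²)
n(-131, -126) - W(179) = 81 - (89 + 179 + 179²) = 81 - (89 + 179 + 32041) = 81 - 1*32309 = 81 - 32309 = -32228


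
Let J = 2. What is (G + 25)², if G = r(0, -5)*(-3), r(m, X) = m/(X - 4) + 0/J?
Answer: 625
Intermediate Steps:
r(m, X) = m/(-4 + X) (r(m, X) = m/(X - 4) + 0/2 = m/(-4 + X) + 0*(½) = m/(-4 + X) + 0 = m/(-4 + X))
G = 0 (G = (0/(-4 - 5))*(-3) = (0/(-9))*(-3) = (0*(-⅑))*(-3) = 0*(-3) = 0)
(G + 25)² = (0 + 25)² = 25² = 625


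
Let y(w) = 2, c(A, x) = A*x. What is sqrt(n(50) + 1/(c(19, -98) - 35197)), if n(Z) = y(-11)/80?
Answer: sqrt(13718871210)/741180 ≈ 0.15803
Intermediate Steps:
n(Z) = 1/40 (n(Z) = 2/80 = 2*(1/80) = 1/40)
sqrt(n(50) + 1/(c(19, -98) - 35197)) = sqrt(1/40 + 1/(19*(-98) - 35197)) = sqrt(1/40 + 1/(-1862 - 35197)) = sqrt(1/40 + 1/(-37059)) = sqrt(1/40 - 1/37059) = sqrt(37019/1482360) = sqrt(13718871210)/741180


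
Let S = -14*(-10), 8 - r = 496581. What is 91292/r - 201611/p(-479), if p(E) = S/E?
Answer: 6850695801351/9931460 ≈ 6.8980e+5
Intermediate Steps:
r = -496573 (r = 8 - 1*496581 = 8 - 496581 = -496573)
S = 140
p(E) = 140/E
91292/r - 201611/p(-479) = 91292/(-496573) - 201611/(140/(-479)) = 91292*(-1/496573) - 201611/(140*(-1/479)) = -91292/496573 - 201611/(-140/479) = -91292/496573 - 201611*(-479/140) = -91292/496573 + 96571669/140 = 6850695801351/9931460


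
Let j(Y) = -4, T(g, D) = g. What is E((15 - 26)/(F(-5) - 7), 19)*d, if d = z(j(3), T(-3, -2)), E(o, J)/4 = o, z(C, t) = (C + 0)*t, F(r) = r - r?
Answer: 528/7 ≈ 75.429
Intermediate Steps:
F(r) = 0
z(C, t) = C*t
E(o, J) = 4*o
d = 12 (d = -4*(-3) = 12)
E((15 - 26)/(F(-5) - 7), 19)*d = (4*((15 - 26)/(0 - 7)))*12 = (4*(-11/(-7)))*12 = (4*(-11*(-⅐)))*12 = (4*(11/7))*12 = (44/7)*12 = 528/7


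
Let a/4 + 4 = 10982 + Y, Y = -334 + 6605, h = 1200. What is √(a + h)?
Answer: 2*√17549 ≈ 264.95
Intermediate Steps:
Y = 6271
a = 68996 (a = -16 + 4*(10982 + 6271) = -16 + 4*17253 = -16 + 69012 = 68996)
√(a + h) = √(68996 + 1200) = √70196 = 2*√17549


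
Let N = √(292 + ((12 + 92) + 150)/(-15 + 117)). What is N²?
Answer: 15019/51 ≈ 294.49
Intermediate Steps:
N = √765969/51 (N = √(292 + (104 + 150)/102) = √(292 + 254*(1/102)) = √(292 + 127/51) = √(15019/51) = √765969/51 ≈ 17.161)
N² = (√765969/51)² = 15019/51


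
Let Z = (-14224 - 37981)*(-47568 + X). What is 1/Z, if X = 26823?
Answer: 1/1082992725 ≈ 9.2337e-10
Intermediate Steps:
Z = 1082992725 (Z = (-14224 - 37981)*(-47568 + 26823) = -52205*(-20745) = 1082992725)
1/Z = 1/1082992725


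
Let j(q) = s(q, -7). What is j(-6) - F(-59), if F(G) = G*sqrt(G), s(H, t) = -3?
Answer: -3 + 59*I*sqrt(59) ≈ -3.0 + 453.19*I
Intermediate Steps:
F(G) = G**(3/2)
j(q) = -3
j(-6) - F(-59) = -3 - (-59)**(3/2) = -3 - (-59)*I*sqrt(59) = -3 + 59*I*sqrt(59)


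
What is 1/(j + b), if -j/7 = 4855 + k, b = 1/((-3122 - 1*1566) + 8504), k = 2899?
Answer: -3816/207124847 ≈ -1.8424e-5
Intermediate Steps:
b = 1/3816 (b = 1/((-3122 - 1566) + 8504) = 1/(-4688 + 8504) = 1/3816 ≈ 0.00026205)
j = -54278 (j = -7*(4855 + 2899) = -7*7754 = -54278)
1/(j + b) = 1/(-54278 + 1/3816) = 1/(-207124847/3816) = -3816/207124847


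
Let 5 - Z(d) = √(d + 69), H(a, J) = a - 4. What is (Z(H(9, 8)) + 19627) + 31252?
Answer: 50884 - √74 ≈ 50875.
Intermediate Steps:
H(a, J) = -4 + a
Z(d) = 5 - √(69 + d) (Z(d) = 5 - √(d + 69) = 5 - √(69 + d))
(Z(H(9, 8)) + 19627) + 31252 = ((5 - √(69 + (-4 + 9))) + 19627) + 31252 = ((5 - √(69 + 5)) + 19627) + 31252 = ((5 - √74) + 19627) + 31252 = (19632 - √74) + 31252 = 50884 - √74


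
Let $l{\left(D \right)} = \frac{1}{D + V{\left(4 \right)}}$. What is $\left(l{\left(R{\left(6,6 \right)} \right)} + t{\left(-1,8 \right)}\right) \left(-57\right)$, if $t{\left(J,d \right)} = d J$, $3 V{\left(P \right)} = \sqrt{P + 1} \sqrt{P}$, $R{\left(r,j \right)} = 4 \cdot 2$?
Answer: $\frac{62358}{139} + \frac{171 \sqrt{5}}{278} \approx 449.99$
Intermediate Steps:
$R{\left(r,j \right)} = 8$
$V{\left(P \right)} = \frac{\sqrt{P} \sqrt{1 + P}}{3}$ ($V{\left(P \right)} = \frac{\sqrt{P + 1} \sqrt{P}}{3} = \frac{\sqrt{1 + P} \sqrt{P}}{3} = \frac{\sqrt{P} \sqrt{1 + P}}{3}$)
$t{\left(J,d \right)} = J d$
$l{\left(D \right)} = \frac{1}{D + \frac{2 \sqrt{5}}{3}}$ ($l{\left(D \right)} = \frac{1}{D + \frac{\sqrt{4} \sqrt{1 + 4}}{3}} = \frac{1}{D + \frac{1}{3} \cdot 2 \sqrt{5}} = \frac{1}{D + \frac{2 \sqrt{5}}{3}}$)
$\left(l{\left(R{\left(6,6 \right)} \right)} + t{\left(-1,8 \right)}\right) \left(-57\right) = \left(\frac{3}{2 \sqrt{5} + 3 \cdot 8} - 8\right) \left(-57\right) = \left(\frac{3}{2 \sqrt{5} + 24} - 8\right) \left(-57\right) = \left(\frac{3}{24 + 2 \sqrt{5}} - 8\right) \left(-57\right) = \left(-8 + \frac{3}{24 + 2 \sqrt{5}}\right) \left(-57\right) = 456 - \frac{171}{24 + 2 \sqrt{5}}$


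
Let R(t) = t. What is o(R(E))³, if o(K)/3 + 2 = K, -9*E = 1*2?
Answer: -8000/27 ≈ -296.30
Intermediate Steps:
E = -2/9 ≈ -0.22222
o(K) = -6 + 3*K
o(R(E))³ = (-6 + 3*(-2/9))³ = (-6 - ⅔)³ = (-20/3)³ = -8000/27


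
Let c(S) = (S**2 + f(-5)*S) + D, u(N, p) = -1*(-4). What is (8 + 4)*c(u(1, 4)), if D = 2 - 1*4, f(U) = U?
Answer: -72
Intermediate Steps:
u(N, p) = 4
D = -2 (D = 2 - 4 = -2)
c(S) = -2 + S**2 - 5*S (c(S) = (S**2 - 5*S) - 2 = -2 + S**2 - 5*S)
(8 + 4)*c(u(1, 4)) = (8 + 4)*(-2 + 4**2 - 5*4) = 12*(-2 + 16 - 20) = 12*(-6) = -72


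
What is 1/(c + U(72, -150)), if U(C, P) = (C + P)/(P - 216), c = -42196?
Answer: -61/2573943 ≈ -2.3699e-5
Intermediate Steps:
U(C, P) = (C + P)/(-216 + P)
1/(c + U(72, -150)) = 1/(-42196 + (72 - 150)/(-216 - 150)) = 1/(-42196 - 78/(-366)) = 1/(-42196 - 1/366*(-78)) = 1/(-42196 + 13/61) = 1/(-2573943/61) = -61/2573943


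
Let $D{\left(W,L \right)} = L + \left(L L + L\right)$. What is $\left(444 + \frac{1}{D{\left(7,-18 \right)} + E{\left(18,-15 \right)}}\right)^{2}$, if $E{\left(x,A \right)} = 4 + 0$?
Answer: $\frac{16808863201}{85264} \approx 1.9714 \cdot 10^{5}$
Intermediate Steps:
$D{\left(W,L \right)} = L^{2} + 2 L$ ($D{\left(W,L \right)} = L + \left(L^{2} + L\right) = L + \left(L + L^{2}\right) = L^{2} + 2 L$)
$E{\left(x,A \right)} = 4$
$\left(444 + \frac{1}{D{\left(7,-18 \right)} + E{\left(18,-15 \right)}}\right)^{2} = \left(444 + \frac{1}{- 18 \left(2 - 18\right) + 4}\right)^{2} = \left(444 + \frac{1}{\left(-18\right) \left(-16\right) + 4}\right)^{2} = \left(444 + \frac{1}{288 + 4}\right)^{2} = \left(444 + \frac{1}{292}\right)^{2} = \left(\frac{129649}{292}\right)^{2} = \frac{16808863201}{85264}$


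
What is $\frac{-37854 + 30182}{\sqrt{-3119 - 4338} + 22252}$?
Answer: $- \frac{170717344}{495158961} + \frac{7672 i \sqrt{7457}}{495158961} \approx -0.34477 + 0.001338 i$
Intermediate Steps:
$\frac{-37854 + 30182}{\sqrt{-3119 - 4338} + 22252} = - \frac{7672}{\sqrt{-7457} + 22252} = - \frac{7672}{i \sqrt{7457} + 22252} = - \frac{7672}{22252 + i \sqrt{7457}}$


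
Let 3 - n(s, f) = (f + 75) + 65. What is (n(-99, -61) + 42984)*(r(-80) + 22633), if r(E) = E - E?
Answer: 971136764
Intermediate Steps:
r(E) = 0
n(s, f) = -137 - f (n(s, f) = 3 - ((f + 75) + 65) = 3 - ((75 + f) + 65) = 3 - (140 + f) = 3 + (-140 - f) = -137 - f)
(n(-99, -61) + 42984)*(r(-80) + 22633) = ((-137 - 1*(-61)) + 42984)*(0 + 22633) = ((-137 + 61) + 42984)*22633 = (-76 + 42984)*22633 = 42908*22633 = 971136764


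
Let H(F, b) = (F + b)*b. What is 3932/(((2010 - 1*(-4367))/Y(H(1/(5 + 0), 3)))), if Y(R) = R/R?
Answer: 3932/6377 ≈ 0.61659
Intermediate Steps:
H(F, b) = b*(F + b)
Y(R) = 1
3932/(((2010 - 1*(-4367))/Y(H(1/(5 + 0), 3)))) = 3932/(((2010 - 1*(-4367))/1)) = 3932/(((2010 + 4367)*1)) = 3932/((6377*1)) = 3932/6377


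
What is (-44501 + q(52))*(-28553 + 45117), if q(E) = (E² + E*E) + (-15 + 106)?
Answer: -646029128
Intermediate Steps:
q(E) = 91 + 2*E² (q(E) = (E² + E²) + 91 = 2*E² + 91 = 91 + 2*E²)
(-44501 + q(52))*(-28553 + 45117) = (-44501 + (91 + 2*52²))*(-28553 + 45117) = (-44501 + (91 + 2*2704))*16564 = (-44501 + (91 + 5408))*16564 = (-44501 + 5499)*16564 = -39002*16564 = -646029128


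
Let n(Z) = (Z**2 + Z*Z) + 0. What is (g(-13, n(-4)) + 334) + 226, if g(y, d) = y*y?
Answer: 729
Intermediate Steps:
n(Z) = 2*Z**2 (n(Z) = (Z**2 + Z**2) + 0 = 2*Z**2 + 0 = 2*Z**2)
g(y, d) = y**2
(g(-13, n(-4)) + 334) + 226 = ((-13)**2 + 334) + 226 = (169 + 334) + 226 = 503 + 226 = 729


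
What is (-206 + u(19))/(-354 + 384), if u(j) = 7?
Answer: -199/30 ≈ -6.6333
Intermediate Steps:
(-206 + u(19))/(-354 + 384) = (-206 + 7)/(-354 + 384) = -199/30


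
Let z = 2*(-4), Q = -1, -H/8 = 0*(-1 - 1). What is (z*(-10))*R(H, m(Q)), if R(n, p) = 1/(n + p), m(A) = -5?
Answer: -16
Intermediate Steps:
H = 0 (H = -0*(-1 - 1) = -0*(-2) = -8*0 = 0)
z = -8
(z*(-10))*R(H, m(Q)) = (-8*(-10))/(0 - 5) = 80/(-5) = 80*(-⅕) = -16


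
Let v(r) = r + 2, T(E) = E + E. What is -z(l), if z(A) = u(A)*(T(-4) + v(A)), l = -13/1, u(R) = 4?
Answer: 76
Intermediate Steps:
T(E) = 2*E
v(r) = 2 + r
l = -13 (l = -13*1 = -13)
z(A) = -24 + 4*A (z(A) = 4*(2*(-4) + (2 + A)) = 4*(-8 + (2 + A)) = 4*(-6 + A) = -24 + 4*A)
-z(l) = -(-24 + 4*(-13)) = -(-24 - 52) = -1*(-76) = 76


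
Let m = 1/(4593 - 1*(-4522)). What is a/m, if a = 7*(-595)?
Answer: -37963975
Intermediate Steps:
m = 1/9115 (m = 1/(4593 + 4522) = 1/9115 ≈ 0.00010971)
a = -4165
a/m = -4165/1/9115 = -4165*9115 = -37963975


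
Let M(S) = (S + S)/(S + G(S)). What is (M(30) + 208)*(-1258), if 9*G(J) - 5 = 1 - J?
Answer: -10841444/41 ≈ -2.6443e+5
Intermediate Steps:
G(J) = ⅔ - J/9 (G(J) = 5/9 + (1 - J)/9 = 5/9 + (⅑ - J/9) = ⅔ - J/9)
M(S) = 2*S/(⅔ + 8*S/9) (M(S) = (S + S)/(S + (⅔ - S/9)) = (2*S)/(⅔ + 8*S/9) = 2*S/(⅔ + 8*S/9))
(M(30) + 208)*(-1258) = (9*30/(3 + 4*30) + 208)*(-1258) = (9*30/(3 + 120) + 208)*(-1258) = (9*30/123 + 208)*(-1258) = (9*30*(1/123) + 208)*(-1258) = (90/41 + 208)*(-1258) = (8618/41)*(-1258) = -10841444/41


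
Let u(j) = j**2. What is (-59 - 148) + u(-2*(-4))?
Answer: -143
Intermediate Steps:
(-59 - 148) + u(-2*(-4)) = (-59 - 148) + (-2*(-4))**2 = -207 + 8**2 = -207 + 64 = -143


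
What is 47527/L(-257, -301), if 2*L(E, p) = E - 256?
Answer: -95054/513 ≈ -185.29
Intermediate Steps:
L(E, p) = -128 + E/2 (L(E, p) = (E - 256)/2 = (-256 + E)/2 = -128 + E/2)
47527/L(-257, -301) = 47527/(-128 + (½)*(-257)) = 47527/(-128 - 257/2) = 47527/(-513/2) = 47527*(-2/513) = -95054/513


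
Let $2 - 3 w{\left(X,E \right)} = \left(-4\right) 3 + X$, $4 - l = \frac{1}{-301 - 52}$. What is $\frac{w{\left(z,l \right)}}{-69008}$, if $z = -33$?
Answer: $- \frac{47}{207024} \approx -0.00022703$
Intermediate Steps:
$l = \frac{1413}{353}$ ($l = 4 - \frac{1}{-301 - 52} = 4 - \frac{1}{-353} = 4 - - \frac{1}{353} = 4 + \frac{1}{353} = \frac{1413}{353} \approx 4.0028$)
$w{\left(X,E \right)} = \frac{14}{3} - \frac{X}{3}$ ($w{\left(X,E \right)} = \frac{2}{3} - \frac{\left(-4\right) 3 + X}{3} = \frac{2}{3} - \frac{-12 + X}{3} = \frac{2}{3} - \left(-4 + \frac{X}{3}\right) = \frac{14}{3} - \frac{X}{3}$)
$\frac{w{\left(z,l \right)}}{-69008} = \frac{\frac{14}{3} - -11}{-69008} = \left(\frac{14}{3} + 11\right) \left(- \frac{1}{69008}\right) = \frac{47}{3} \left(- \frac{1}{69008}\right) = - \frac{47}{207024}$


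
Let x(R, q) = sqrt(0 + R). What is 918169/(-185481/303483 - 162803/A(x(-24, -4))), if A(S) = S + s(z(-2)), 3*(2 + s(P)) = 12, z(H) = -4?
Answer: 185765788418*(I - sqrt(6))/(-16469437937*I + 123654*sqrt(6)) ≈ -11.28 - 27.629*I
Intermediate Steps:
s(P) = 2 (s(P) = -2 + (1/3)*12 = -2 + 4 = 2)
x(R, q) = sqrt(R)
A(S) = 2 + S (A(S) = S + 2 = 2 + S)
918169/(-185481/303483 - 162803/A(x(-24, -4))) = 918169/(-185481/303483 - 162803/(2 + sqrt(-24))) = 918169/(-185481*1/303483 - 162803/(2 + 2*I*sqrt(6))) = 918169/(-61827/101161 - 162803/(2 + 2*I*sqrt(6)))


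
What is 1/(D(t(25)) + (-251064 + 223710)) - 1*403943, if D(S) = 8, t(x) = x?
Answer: -11046225279/27346 ≈ -4.0394e+5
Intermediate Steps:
1/(D(t(25)) + (-251064 + 223710)) - 1*403943 = 1/(8 + (-251064 + 223710)) - 1*403943 = 1/(8 - 27354) - 403943 = 1/(-27346) - 403943 = -1/27346 - 403943 = -11046225279/27346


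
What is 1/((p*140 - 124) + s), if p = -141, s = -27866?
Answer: -1/47730 ≈ -2.0951e-5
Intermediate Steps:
1/((p*140 - 124) + s) = 1/((-141*140 - 124) - 27866) = 1/((-19740 - 124) - 27866) = 1/(-19864 - 27866) = 1/(-47730) = -1/47730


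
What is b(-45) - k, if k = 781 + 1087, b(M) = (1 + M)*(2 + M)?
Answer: 24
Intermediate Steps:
k = 1868
b(-45) - k = (2 + (-45)² + 3*(-45)) - 1*1868 = (2 + 2025 - 135) - 1868 = 1892 - 1868 = 24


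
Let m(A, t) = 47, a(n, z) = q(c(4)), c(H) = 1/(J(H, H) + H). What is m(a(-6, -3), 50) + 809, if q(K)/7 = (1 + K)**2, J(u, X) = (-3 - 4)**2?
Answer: 856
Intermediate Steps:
J(u, X) = 49 (J(u, X) = (-7)**2 = 49)
c(H) = 1/(49 + H)
q(K) = 7*(1 + K)**2
a(n, z) = 20412/2809 (a(n, z) = 7*(1 + 1/(49 + 4))**2 = 7*(1 + 1/53)**2 = 7*(54/53)**2 = 7*(2916/2809) = 20412/2809)
m(a(-6, -3), 50) + 809 = 47 + 809 = 856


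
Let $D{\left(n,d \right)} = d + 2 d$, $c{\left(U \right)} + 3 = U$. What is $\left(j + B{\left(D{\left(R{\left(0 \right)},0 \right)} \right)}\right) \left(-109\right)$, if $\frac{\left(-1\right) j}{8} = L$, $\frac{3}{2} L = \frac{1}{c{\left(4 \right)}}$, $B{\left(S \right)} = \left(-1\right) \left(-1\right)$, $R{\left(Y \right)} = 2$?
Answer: $\frac{1417}{3} \approx 472.33$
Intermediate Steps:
$c{\left(U \right)} = -3 + U$
$D{\left(n,d \right)} = 3 d$
$B{\left(S \right)} = 1$
$L = \frac{2}{3}$ ($L = \frac{2}{3 \left(-3 + 4\right)} = \frac{2}{3 \cdot 1} = \frac{2}{3} \cdot 1 = \frac{2}{3} \approx 0.66667$)
$j = - \frac{16}{3}$ ($j = \left(-8\right) \frac{2}{3} = - \frac{16}{3} \approx -5.3333$)
$\left(j + B{\left(D{\left(R{\left(0 \right)},0 \right)} \right)}\right) \left(-109\right) = \left(- \frac{16}{3} + 1\right) \left(-109\right) = \left(- \frac{13}{3}\right) \left(-109\right) = \frac{1417}{3}$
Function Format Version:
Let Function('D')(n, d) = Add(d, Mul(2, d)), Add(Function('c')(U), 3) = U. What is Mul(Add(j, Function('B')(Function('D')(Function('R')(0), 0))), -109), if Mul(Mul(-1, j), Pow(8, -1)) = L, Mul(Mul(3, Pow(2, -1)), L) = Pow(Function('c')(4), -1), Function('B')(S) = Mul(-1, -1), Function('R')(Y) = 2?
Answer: Rational(1417, 3) ≈ 472.33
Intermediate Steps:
Function('c')(U) = Add(-3, U)
Function('D')(n, d) = Mul(3, d)
Function('B')(S) = 1
L = Rational(2, 3) (L = Mul(Rational(2, 3), Pow(Add(-3, 4), -1)) = Mul(Rational(2, 3), Pow(1, -1)) = Mul(Rational(2, 3), 1) = Rational(2, 3) ≈ 0.66667)
j = Rational(-16, 3) (j = Mul(-8, Rational(2, 3)) = Rational(-16, 3) ≈ -5.3333)
Mul(Add(j, Function('B')(Function('D')(Function('R')(0), 0))), -109) = Mul(Add(Rational(-16, 3), 1), -109) = Mul(Rational(-13, 3), -109) = Rational(1417, 3)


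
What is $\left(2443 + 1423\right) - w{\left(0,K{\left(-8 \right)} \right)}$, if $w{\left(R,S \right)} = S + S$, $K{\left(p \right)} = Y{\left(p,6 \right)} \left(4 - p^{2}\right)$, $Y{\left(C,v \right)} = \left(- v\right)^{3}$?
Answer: $-22054$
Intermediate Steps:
$Y{\left(C,v \right)} = - v^{3}$
$K{\left(p \right)} = -864 + 216 p^{2}$ ($K{\left(p \right)} = - 6^{3} \left(4 - p^{2}\right) = \left(-1\right) 216 \left(4 - p^{2}\right) = - 216 \left(4 - p^{2}\right) = -864 + 216 p^{2}$)
$w{\left(R,S \right)} = 2 S$
$\left(2443 + 1423\right) - w{\left(0,K{\left(-8 \right)} \right)} = \left(2443 + 1423\right) - 2 \left(-864 + 216 \left(-8\right)^{2}\right) = 3866 - 2 \left(-864 + 216 \cdot 64\right) = 3866 - 2 \left(-864 + 13824\right) = 3866 - 2 \cdot 12960 = 3866 - 25920 = -22054$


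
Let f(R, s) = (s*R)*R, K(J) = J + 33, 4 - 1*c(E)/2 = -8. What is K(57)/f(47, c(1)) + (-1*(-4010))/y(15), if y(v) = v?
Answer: 7086517/26508 ≈ 267.33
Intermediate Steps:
c(E) = 24 (c(E) = 8 - 2*(-8) = 8 + 16 = 24)
K(J) = 33 + J
f(R, s) = s*R² (f(R, s) = (R*s)*R = s*R²)
K(57)/f(47, c(1)) + (-1*(-4010))/y(15) = (33 + 57)/((24*47²)) - 1*(-4010)/15 = 90/((24*2209)) + 4010*(1/15) = 90/53016 + 802/3 = 90*(1/53016) + 802/3 = 15/8836 + 802/3 = 7086517/26508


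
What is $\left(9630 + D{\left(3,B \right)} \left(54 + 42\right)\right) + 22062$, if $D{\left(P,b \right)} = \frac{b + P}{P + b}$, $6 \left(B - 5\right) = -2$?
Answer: $31788$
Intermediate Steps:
$B = \frac{14}{3}$ ($B = 5 + \frac{1}{6} \left(-2\right) = 5 - \frac{1}{3} = \frac{14}{3} \approx 4.6667$)
$D{\left(P,b \right)} = 1$ ($D{\left(P,b \right)} = \frac{P + b}{P + b} = 1$)
$\left(9630 + D{\left(3,B \right)} \left(54 + 42\right)\right) + 22062 = \left(9630 + 1 \left(54 + 42\right)\right) + 22062 = \left(9630 + 1 \cdot 96\right) + 22062 = \left(9630 + 96\right) + 22062 = 9726 + 22062 = 31788$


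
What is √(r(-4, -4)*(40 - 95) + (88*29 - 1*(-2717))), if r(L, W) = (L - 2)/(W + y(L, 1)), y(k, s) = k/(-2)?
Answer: 4*√319 ≈ 71.442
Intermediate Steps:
y(k, s) = -k/2 (y(k, s) = k*(-½) = -k/2)
r(L, W) = (-2 + L)/(W - L/2) (r(L, W) = (L - 2)/(W - L/2) = (-2 + L)/(W - L/2))
√(r(-4, -4)*(40 - 95) + (88*29 - 1*(-2717))) = √((2*(2 - 1*(-4))/(-4 - 2*(-4)))*(40 - 95) + (88*29 - 1*(-2717))) = √((2*(2 + 4)/(-4 + 8))*(-55) + (2552 + 2717)) = √((2*6/4)*(-55) + 5269) = √((2*(¼)*6)*(-55) + 5269) = √(3*(-55) + 5269) = √(-165 + 5269) = √5104 = 4*√319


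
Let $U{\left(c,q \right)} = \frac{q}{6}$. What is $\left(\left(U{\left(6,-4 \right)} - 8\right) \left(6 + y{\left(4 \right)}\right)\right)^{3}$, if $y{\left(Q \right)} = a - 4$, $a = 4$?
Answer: $-140608$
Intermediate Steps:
$U{\left(c,q \right)} = \frac{q}{6}$ ($U{\left(c,q \right)} = q \frac{1}{6} = \frac{q}{6}$)
$y{\left(Q \right)} = 0$ ($y{\left(Q \right)} = 4 - 4 = 0$)
$\left(\left(U{\left(6,-4 \right)} - 8\right) \left(6 + y{\left(4 \right)}\right)\right)^{3} = \left(\left(\frac{1}{6} \left(-4\right) - 8\right) \left(6 + 0\right)\right)^{3} = \left(\left(- \frac{2}{3} - 8\right) 6\right)^{3} = \left(\left(- \frac{26}{3}\right) 6\right)^{3} = \left(-52\right)^{3} = -140608$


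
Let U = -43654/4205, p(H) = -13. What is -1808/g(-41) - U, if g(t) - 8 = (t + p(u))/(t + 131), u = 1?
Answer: -36398002/155585 ≈ -233.94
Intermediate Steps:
g(t) = 8 + (-13 + t)/(131 + t) (g(t) = 8 + (t - 13)/(t + 131) = 8 + (-13 + t)/(131 + t))
U = -43654/4205 (U = -43654*1/4205 = -43654/4205 ≈ -10.381)
-1808/g(-41) - U = -1808*(131 - 41)/(9*(115 - 41)) - 1*(-43654/4205) = -1808/(9*74/90) + 43654/4205 = -1808/(9*(1/90)*74) + 43654/4205 = -1808/37/5 + 43654/4205 = -1808*5/37 + 43654/4205 = -9040/37 + 43654/4205 = -36398002/155585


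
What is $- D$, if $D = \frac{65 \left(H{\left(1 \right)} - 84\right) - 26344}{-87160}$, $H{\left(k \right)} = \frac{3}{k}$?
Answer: $- \frac{31609}{87160} \approx -0.36265$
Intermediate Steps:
$D = \frac{31609}{87160}$ ($D = \frac{65 \left(\frac{3}{1} - 84\right) - 26344}{-87160} = \left(65 \left(3 \cdot 1 - 84\right) - 26344\right) \left(- \frac{1}{87160}\right) = \left(65 \left(3 - 84\right) - 26344\right) \left(- \frac{1}{87160}\right) = \left(65 \left(-81\right) - 26344\right) \left(- \frac{1}{87160}\right) = \left(-5265 - 26344\right) \left(- \frac{1}{87160}\right) = \left(-31609\right) \left(- \frac{1}{87160}\right) = \frac{31609}{87160} \approx 0.36265$)
$- D = \left(-1\right) \frac{31609}{87160} = - \frac{31609}{87160}$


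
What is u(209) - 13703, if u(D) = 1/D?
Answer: -2863926/209 ≈ -13703.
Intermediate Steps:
u(209) - 13703 = 1/209 - 13703 = -2863926/209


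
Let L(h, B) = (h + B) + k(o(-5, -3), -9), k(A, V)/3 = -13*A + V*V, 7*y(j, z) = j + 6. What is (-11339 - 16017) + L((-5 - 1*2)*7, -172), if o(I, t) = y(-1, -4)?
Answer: -191533/7 ≈ -27362.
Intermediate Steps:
y(j, z) = 6/7 + j/7 (y(j, z) = (j + 6)/7 = (6 + j)/7 = 6/7 + j/7)
o(I, t) = 5/7 (o(I, t) = 6/7 + (1/7)*(-1) = 6/7 - 1/7 = 5/7)
k(A, V) = -39*A + 3*V**2 (k(A, V) = 3*(-13*A + V*V) = 3*(-13*A + V**2) = 3*(V**2 - 13*A) = -39*A + 3*V**2)
L(h, B) = 1506/7 + B + h (L(h, B) = (h + B) + (-39*5/7 + 3*(-9)**2) = (B + h) + (-195/7 + 3*81) = (B + h) + (-195/7 + 243) = (B + h) + 1506/7 = 1506/7 + B + h)
(-11339 - 16017) + L((-5 - 1*2)*7, -172) = (-11339 - 16017) + (1506/7 - 172 + (-5 - 1*2)*7) = -27356 + (1506/7 - 172 + (-5 - 2)*7) = -27356 + (1506/7 - 172 - 7*7) = -27356 + (1506/7 - 172 - 49) = -27356 - 41/7 = -191533/7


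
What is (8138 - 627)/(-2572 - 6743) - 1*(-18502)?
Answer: 172338619/9315 ≈ 18501.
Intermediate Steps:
(8138 - 627)/(-2572 - 6743) - 1*(-18502) = 7511/(-9315) + 18502 = 7511*(-1/9315) + 18502 = -7511/9315 + 18502 = 172338619/9315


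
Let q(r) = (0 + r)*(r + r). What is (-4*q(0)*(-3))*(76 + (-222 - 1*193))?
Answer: 0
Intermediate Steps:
q(r) = 2*r² (q(r) = r*(2*r) = 2*r²)
(-4*q(0)*(-3))*(76 + (-222 - 1*193)) = (-8*0²*(-3))*(76 + (-222 - 1*193)) = (-8*0*(-3))*(76 + (-222 - 193)) = (-4*0*(-3))*(76 - 415) = (0*(-3))*(-339) = 0*(-339) = 0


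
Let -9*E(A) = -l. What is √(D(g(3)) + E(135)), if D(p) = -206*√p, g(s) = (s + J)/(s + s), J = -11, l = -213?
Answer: √(-213 - 1236*I*√3)/3 ≈ 10.377 - 11.461*I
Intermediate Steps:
g(s) = (-11 + s)/(2*s) (g(s) = (s - 11)/(s + s) = (-11 + s)/((2*s)) = (-11 + s)*(1/(2*s)) = (-11 + s)/(2*s))
E(A) = -71/3 (E(A) = -(-1)*(-213)/9 = -⅑*213 = -71/3)
√(D(g(3)) + E(135)) = √(-206*√6*√(-11 + 3)/6 - 71/3) = √(-206*2*I*√3/3 - 71/3) = √(-412*I*√3/3 - 71/3) = √(-71/3 - 412*I*√3/3)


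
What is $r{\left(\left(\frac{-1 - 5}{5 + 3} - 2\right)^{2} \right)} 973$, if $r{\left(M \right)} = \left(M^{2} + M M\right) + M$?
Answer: $\frac{15187557}{128} \approx 1.1865 \cdot 10^{5}$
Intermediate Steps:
$r{\left(M \right)} = M + 2 M^{2}$ ($r{\left(M \right)} = \left(M^{2} + M^{2}\right) + M = 2 M^{2} + M = M + 2 M^{2}$)
$r{\left(\left(\frac{-1 - 5}{5 + 3} - 2\right)^{2} \right)} 973 = \left(\frac{-1 - 5}{5 + 3} - 2\right)^{2} \left(1 + 2 \left(\frac{-1 - 5}{5 + 3} - 2\right)^{2}\right) 973 = \left(- \frac{6}{8} - 2\right)^{2} \left(1 + 2 \left(- \frac{6}{8} - 2\right)^{2}\right) 973 = \left(\left(-6\right) \frac{1}{8} - 2\right)^{2} \left(1 + 2 \left(\left(-6\right) \frac{1}{8} - 2\right)^{2}\right) 973 = \left(- \frac{3}{4} - 2\right)^{2} \left(1 + 2 \left(- \frac{3}{4} - 2\right)^{2}\right) 973 = \left(- \frac{11}{4}\right)^{2} \left(1 + 2 \left(- \frac{11}{4}\right)^{2}\right) 973 = \frac{121 \left(1 + 2 \cdot \frac{121}{16}\right)}{16} \cdot 973 = \frac{121 \left(1 + \frac{121}{8}\right)}{16} \cdot 973 = \frac{121}{16} \cdot \frac{129}{8} \cdot 973 = \frac{15609}{128} \cdot 973 = \frac{15187557}{128}$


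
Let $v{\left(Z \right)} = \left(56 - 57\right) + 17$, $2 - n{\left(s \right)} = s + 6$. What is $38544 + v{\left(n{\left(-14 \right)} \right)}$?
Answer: $38560$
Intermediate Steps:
$n{\left(s \right)} = -4 - s$ ($n{\left(s \right)} = 2 - \left(s + 6\right) = 2 - \left(6 + s\right) = -4 - s$)
$v{\left(Z \right)} = 16$ ($v{\left(Z \right)} = -1 + 17 = 16$)
$38544 + v{\left(n{\left(-14 \right)} \right)} = 38544 + 16 = 38560$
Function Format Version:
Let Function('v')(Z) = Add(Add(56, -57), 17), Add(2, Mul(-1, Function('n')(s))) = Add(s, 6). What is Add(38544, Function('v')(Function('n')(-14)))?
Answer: 38560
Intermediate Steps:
Function('n')(s) = Add(-4, Mul(-1, s)) (Function('n')(s) = Add(2, Mul(-1, Add(s, 6))) = Add(2, Mul(-1, Add(6, s))) = Add(2, Add(-6, Mul(-1, s))) = Add(-4, Mul(-1, s)))
Function('v')(Z) = 16 (Function('v')(Z) = Add(-1, 17) = 16)
Add(38544, Function('v')(Function('n')(-14))) = Add(38544, 16) = 38560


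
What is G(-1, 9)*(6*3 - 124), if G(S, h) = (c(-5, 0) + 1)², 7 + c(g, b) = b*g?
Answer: -3816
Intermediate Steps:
c(g, b) = -7 + b*g
G(S, h) = 36 (G(S, h) = ((-7 + 0*(-5)) + 1)² = ((-7 + 0) + 1)² = (-7 + 1)² = (-6)² = 36)
G(-1, 9)*(6*3 - 124) = 36*(6*3 - 124) = 36*(18 - 124) = 36*(-106) = -3816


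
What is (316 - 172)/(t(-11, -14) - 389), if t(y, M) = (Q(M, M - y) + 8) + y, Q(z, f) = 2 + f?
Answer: -48/131 ≈ -0.36641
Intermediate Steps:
t(y, M) = 10 + M (t(y, M) = ((2 + (M - y)) + 8) + y = ((2 + M - y) + 8) + y = (10 + M - y) + y = 10 + M)
(316 - 172)/(t(-11, -14) - 389) = (316 - 172)/((10 - 14) - 389) = 144/(-4 - 389) = 144/(-393) = 144*(-1/393) = -48/131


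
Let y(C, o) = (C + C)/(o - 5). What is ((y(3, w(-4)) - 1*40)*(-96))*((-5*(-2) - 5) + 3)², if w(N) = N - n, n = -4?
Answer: 1265664/5 ≈ 2.5313e+5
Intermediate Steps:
w(N) = 4 + N (w(N) = N - 1*(-4) = N + 4 = 4 + N)
y(C, o) = 2*C/(-5 + o) (y(C, o) = (2*C)/(-5 + o) = 2*C/(-5 + o))
((y(3, w(-4)) - 1*40)*(-96))*((-5*(-2) - 5) + 3)² = ((2*3/(-5 + (4 - 4)) - 1*40)*(-96))*((-5*(-2) - 5) + 3)² = ((2*3/(-5 + 0) - 40)*(-96))*((10 - 5) + 3)² = ((2*3/(-5) - 40)*(-96))*(5 + 3)² = ((2*3*(-⅕) - 40)*(-96))*8² = ((-6/5 - 40)*(-96))*64 = -206/5*(-96)*64 = (19776/5)*64 = 1265664/5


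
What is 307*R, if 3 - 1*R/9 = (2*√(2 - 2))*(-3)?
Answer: 8289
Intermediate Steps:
R = 27 (R = 27 - 9*2*√(2 - 2)*(-3) = 27 - 9*2*√0*(-3) = 27 - 9*2*0*(-3) = 27 - 0*(-3) = 27 - 9*0 = 27 + 0 = 27)
307*R = 307*27 = 8289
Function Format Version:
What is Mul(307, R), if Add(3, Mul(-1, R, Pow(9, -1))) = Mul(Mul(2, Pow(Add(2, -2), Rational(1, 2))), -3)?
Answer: 8289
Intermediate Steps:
R = 27 (R = Add(27, Mul(-9, Mul(Mul(2, Pow(Add(2, -2), Rational(1, 2))), -3))) = Add(27, Mul(-9, Mul(Mul(2, Pow(0, Rational(1, 2))), -3))) = Add(27, Mul(-9, Mul(Mul(2, 0), -3))) = Add(27, Mul(-9, Mul(0, -3))) = Add(27, Mul(-9, 0)) = Add(27, 0) = 27)
Mul(307, R) = Mul(307, 27) = 8289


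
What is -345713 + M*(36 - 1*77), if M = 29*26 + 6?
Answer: -376873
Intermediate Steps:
M = 760 (M = 754 + 6 = 760)
-345713 + M*(36 - 1*77) = -345713 + 760*(36 - 1*77) = -345713 + 760*(36 - 77) = -345713 + 760*(-41) = -345713 - 31160 = -376873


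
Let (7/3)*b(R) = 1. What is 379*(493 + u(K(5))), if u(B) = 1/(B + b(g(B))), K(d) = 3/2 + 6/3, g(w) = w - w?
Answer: 10281891/55 ≈ 1.8694e+5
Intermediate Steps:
g(w) = 0
b(R) = 3/7 (b(R) = (3/7)*1 = 3/7)
K(d) = 7/2 (K(d) = 3*(½) + 6*(⅓) = 3/2 + 2 = 7/2)
u(B) = 1/(3/7 + B) (u(B) = 1/(B + 3/7) = 1/(3/7 + B))
379*(493 + u(K(5))) = 379*(493 + 7/(3 + 7*(7/2))) = 379*(493 + 7/(3 + 49/2)) = 379*(493 + 7/(55/2)) = 379*(493 + 7*(2/55)) = 379*(493 + 14/55) = 379*(27129/55) = 10281891/55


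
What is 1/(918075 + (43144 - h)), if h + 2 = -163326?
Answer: 1/1124547 ≈ 8.8925e-7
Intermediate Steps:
h = -163328 (h = -2 - 163326 = -163328)
1/(918075 + (43144 - h)) = 1/(918075 + (43144 - 1*(-163328))) = 1/(918075 + (43144 + 163328)) = 1/(918075 + 206472) = 1/1124547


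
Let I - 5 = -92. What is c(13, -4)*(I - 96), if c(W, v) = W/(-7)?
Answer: 2379/7 ≈ 339.86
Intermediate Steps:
I = -87 (I = 5 - 92 = -87)
c(W, v) = -W/7 (c(W, v) = W*(-1/7) = -W/7)
c(13, -4)*(I - 96) = (-1/7*13)*(-87 - 96) = -13/7*(-183) = 2379/7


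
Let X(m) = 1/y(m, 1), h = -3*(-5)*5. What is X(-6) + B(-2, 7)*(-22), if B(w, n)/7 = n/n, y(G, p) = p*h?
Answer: -11549/75 ≈ -153.99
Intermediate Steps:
h = 75 (h = 15*5 = 75)
y(G, p) = 75*p (y(G, p) = p*75 = 75*p)
B(w, n) = 7 (B(w, n) = 7*(n/n) = 7*1 = 7)
X(m) = 1/75 (X(m) = 1/(75*1) = 1/75)
X(-6) + B(-2, 7)*(-22) = 1/75 + 7*(-22) = 1/75 - 154 = -11549/75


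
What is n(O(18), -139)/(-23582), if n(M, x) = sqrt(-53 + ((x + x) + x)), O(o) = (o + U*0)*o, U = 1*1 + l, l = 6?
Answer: -I*sqrt(470)/23582 ≈ -0.00091932*I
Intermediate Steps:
U = 7 (U = 1*1 + 6 = 1 + 6 = 7)
O(o) = o**2 (O(o) = (o + 7*0)*o = (o + 0)*o = o*o = o**2)
n(M, x) = sqrt(-53 + 3*x) (n(M, x) = sqrt(-53 + (2*x + x)) = sqrt(-53 + 3*x))
n(O(18), -139)/(-23582) = sqrt(-53 + 3*(-139))/(-23582) = sqrt(-53 - 417)*(-1/23582) = sqrt(-470)*(-1/23582) = (I*sqrt(470))*(-1/23582) = -I*sqrt(470)/23582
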